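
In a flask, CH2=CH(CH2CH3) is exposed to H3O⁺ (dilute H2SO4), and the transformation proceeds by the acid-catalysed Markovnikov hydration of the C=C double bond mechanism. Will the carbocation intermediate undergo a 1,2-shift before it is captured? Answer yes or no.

no

The first-formed carbocation is secondary.
No single 1,2-shift to an adjacent carbon would produce a more-substituted cation than the one already present, so no rearrangement occurs.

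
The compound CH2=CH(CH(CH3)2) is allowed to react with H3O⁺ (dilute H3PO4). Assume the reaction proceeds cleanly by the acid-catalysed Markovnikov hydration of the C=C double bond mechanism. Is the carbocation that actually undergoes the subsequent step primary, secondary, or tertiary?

Step 1: The π electrons of the C=C bond attack a proton of H3O⁺; Markovnikov addition places the new C–H on the less-substituted alkene carbon, so the positive charge ends up on the more-substituted carbon — a secondary carbocation. H2O is released.
Step 2: Carbocation rearrangement: a 1,2-hydride shift from the adjacent isopropyl carbon converts the initially-formed secondary cation into the more stable tertiary cation.
The cation rearranges from secondary to tertiary via a 1,2-hydride shift from the adjacent isopropyl carbon; the tertiary cation is what reacts next.

tertiary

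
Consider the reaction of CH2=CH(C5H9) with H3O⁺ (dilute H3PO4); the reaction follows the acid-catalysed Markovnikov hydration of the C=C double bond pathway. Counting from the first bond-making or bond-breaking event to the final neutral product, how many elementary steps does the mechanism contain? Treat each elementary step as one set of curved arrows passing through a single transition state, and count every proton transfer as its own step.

4

Step 1: The π electrons of the C=C bond attack a proton of H3O⁺; Markovnikov addition places the new C–H on the less-substituted alkene carbon, so the positive charge ends up on the more-substituted carbon — a secondary carbocation. H2O is released.
Step 2: Carbocation rearrangement: a 1,2-hydride shift from the adjacent cyclopentyl carbon converts the initially-formed secondary cation into the more stable tertiary cation.
Step 3: Nucleophilic capture of the cation by H2O produces the protonated alcohol (an oxonium ion).
Step 4: Deprotonation of the oxonium ion by a water molecule delivers the neutral alcohol and regenerates the acid catalyst.
Total: 4 elementary steps.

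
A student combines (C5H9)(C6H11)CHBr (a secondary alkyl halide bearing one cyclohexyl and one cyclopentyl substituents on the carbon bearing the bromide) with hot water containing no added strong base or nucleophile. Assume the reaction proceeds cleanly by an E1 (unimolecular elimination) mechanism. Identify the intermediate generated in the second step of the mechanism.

tertiary carbocation

Step 1: Ionisation: the C–Br σ-bond cleaves heterolytically; both bonding electrons depart with Br⁻, leaving a secondary carbocation at the α-carbon.
Step 2: A 1,2-hydride shift from the adjacent cyclohexyl carbon moves the positive charge from the secondary centre to an adjacent carbon, generating a more stable tertiary carbocation.
After step 2 the species present is a tertiary carbocation.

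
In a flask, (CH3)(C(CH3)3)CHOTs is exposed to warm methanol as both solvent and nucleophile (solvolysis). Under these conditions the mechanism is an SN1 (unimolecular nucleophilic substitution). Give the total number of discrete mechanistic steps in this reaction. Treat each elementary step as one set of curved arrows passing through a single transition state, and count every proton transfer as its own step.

4

Step 1: The C–O bond breaks with both electrons going to the tosylate; TsO⁻ leaves and a secondary carbocation remains.
Step 2: Carbocation rearrangement: a 1,2-methyl shift from the adjacent tert-butyl carbon converts the initially-formed secondary cation into the more stable tertiary cation.
Step 3: CH3OH donates an oxygen lone pair into the empty p orbital of the cation, giving a protonated ether (an oxonium ion).
Step 4: Proton transfer from the O–H of the oxonium ion to a solvent molecule delivers the neutral ether.
Total: 4 elementary steps.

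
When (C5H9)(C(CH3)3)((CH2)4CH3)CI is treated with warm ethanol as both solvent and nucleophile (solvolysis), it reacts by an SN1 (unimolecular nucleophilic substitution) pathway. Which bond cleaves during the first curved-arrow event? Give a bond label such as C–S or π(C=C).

C–I

Step 1: Unassisted departure of I⁻ (taking the C–I bonding pair) generates a tertiary carbocation.
The bond broken in this step is the C–I bond.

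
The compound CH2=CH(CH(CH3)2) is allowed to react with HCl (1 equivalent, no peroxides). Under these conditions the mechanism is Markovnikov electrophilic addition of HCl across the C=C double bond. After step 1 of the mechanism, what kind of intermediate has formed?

secondary carbocation

Step 1: The π electrons of the C=C bond attack a proton of HCl; Markovnikov addition places the new C–H on the less-substituted alkene carbon, so the positive charge ends up on the more-substituted carbon — a secondary carbocation. The H–Cl bond breaks heterolytically, releasing Cl⁻.
After step 1 the species present is a secondary carbocation.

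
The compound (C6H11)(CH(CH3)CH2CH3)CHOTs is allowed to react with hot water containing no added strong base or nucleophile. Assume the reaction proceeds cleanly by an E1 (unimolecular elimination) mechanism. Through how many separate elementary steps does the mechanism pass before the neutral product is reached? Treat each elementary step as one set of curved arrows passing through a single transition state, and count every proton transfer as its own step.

3

Step 1: Rate-determining heterolysis of the C–O bond gives TsO⁻ and a secondary carbocation.
Step 2: A hydride (H with its bonding pair) migrates from the adjacent sec-butyl carbon to the cationic centre — a 1,2-hydride shift — upgrading the secondary cation to a tertiary one.
Step 3: Loss of a β-proton to a water molecule of the solvent: the C–H bonding pair collapses toward the cationic carbon to form the C=C π bond, yielding the alkene.
Total: 3 elementary steps.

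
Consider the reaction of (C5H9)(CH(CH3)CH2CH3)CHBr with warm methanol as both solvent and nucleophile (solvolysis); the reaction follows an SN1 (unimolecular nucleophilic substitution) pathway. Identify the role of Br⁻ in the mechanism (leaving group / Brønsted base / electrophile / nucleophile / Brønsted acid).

leaving group

Step 1: Rate-determining heterolysis of the C–Br bond gives Br⁻ and a secondary carbocation.
Br⁻ departs with both electrons of the breaking σ-bond — that is the definition of a leaving group.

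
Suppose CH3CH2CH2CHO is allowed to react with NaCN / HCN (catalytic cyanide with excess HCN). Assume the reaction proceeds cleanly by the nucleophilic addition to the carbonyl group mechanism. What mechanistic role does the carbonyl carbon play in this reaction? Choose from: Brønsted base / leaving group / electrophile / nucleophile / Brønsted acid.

Step 1: CN⁻ attacks the sp² carbonyl carbon; the C=O π bond breaks and the electrons end up as a lone pair on the alkoxide oxygen of the tetrahedral intermediate.
The carbonyl carbon accepts an electron pair into an empty or π* orbital — it is the electrophile.

electrophile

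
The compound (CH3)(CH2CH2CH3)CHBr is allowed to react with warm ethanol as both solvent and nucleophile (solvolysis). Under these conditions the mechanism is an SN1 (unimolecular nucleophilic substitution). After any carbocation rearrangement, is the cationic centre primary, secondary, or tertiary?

Step 1: Unassisted departure of Br⁻ (taking the C–Br bonding pair) generates a secondary carbocation.
No single 1,2-shift to an adjacent carbon would give a more-substituted cation, so no rearrangement occurs.

secondary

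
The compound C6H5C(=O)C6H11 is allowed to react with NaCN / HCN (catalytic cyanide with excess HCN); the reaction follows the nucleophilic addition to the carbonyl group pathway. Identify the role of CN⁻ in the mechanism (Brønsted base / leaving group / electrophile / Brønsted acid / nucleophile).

Step 1: Nucleophilic addition: CN⁻ adds to the carbonyl carbon, pushing the π(C=O) electron pair onto oxygen and giving a tetrahedral alkoxide.
CN⁻ donates an electron pair to form a new σ-bond to carbon — it is the nucleophile.

nucleophile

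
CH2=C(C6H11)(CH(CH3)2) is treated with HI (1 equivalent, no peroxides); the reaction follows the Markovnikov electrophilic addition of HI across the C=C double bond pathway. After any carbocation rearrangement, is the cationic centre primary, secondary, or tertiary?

tertiary

Step 1: Protonation of the alkene by HI: the π bond acts as the nucleophile and picks up H⁺, giving the more stable (Markovnikov) tertiary carbocation. The H–I bond breaks heterolytically, releasing I⁻.
No single 1,2-shift to an adjacent carbon would give a more-substituted cation, so no rearrangement occurs.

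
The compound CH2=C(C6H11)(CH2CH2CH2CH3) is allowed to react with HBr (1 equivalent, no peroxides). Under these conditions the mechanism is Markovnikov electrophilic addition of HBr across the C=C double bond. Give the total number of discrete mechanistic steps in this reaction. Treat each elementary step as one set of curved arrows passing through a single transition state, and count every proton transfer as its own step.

Step 1: The π electrons of the C=C bond attack a proton of HBr; Markovnikov addition places the new C–H on the less-substituted alkene carbon, so the positive charge ends up on the more-substituted carbon — a tertiary carbocation. The H–Br bond breaks heterolytically, releasing Br⁻.
(No 1,2-shift: no single shift to an adjacent carbon would give a more stable cation.)
Step 2: Nucleophilic attack by Br⁻ on the carbocation completes the addition, giving R–Br.
Total: 2 elementary steps.

2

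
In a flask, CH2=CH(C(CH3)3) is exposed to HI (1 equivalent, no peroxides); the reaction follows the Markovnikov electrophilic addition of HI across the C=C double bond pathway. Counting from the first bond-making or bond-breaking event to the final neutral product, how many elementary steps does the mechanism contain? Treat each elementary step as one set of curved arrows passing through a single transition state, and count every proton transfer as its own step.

Step 1: The π electrons of the C=C bond attack a proton of HI; Markovnikov addition places the new C–H on the less-substituted alkene carbon, so the positive charge ends up on the more-substituted carbon — a secondary carbocation. The H–I bond breaks heterolytically, releasing I⁻.
Step 2: A methyl group with its bonding pair migrates from the adjacent tert-butyl carbon to the cationic centre — a 1,2-methyl shift — upgrading the secondary cation to a tertiary one.
Step 3: Nucleophilic attack by I⁻ on the carbocation completes the addition, giving R–I.
Total: 3 elementary steps.

3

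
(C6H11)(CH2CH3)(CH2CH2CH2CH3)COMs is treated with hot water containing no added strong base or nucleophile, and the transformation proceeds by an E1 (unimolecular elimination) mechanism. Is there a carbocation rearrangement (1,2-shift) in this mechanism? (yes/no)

The first-formed carbocation is tertiary.
No single 1,2-shift to an adjacent carbon would produce a more-substituted cation than the one already present, so no rearrangement occurs.

no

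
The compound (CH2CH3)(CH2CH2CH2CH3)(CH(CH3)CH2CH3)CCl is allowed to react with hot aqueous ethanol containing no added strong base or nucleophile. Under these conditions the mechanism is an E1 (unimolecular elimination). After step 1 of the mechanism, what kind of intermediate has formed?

Step 1: Rate-determining heterolysis of the C–Cl bond gives Cl⁻ and a tertiary carbocation.
After step 1 the species present is a tertiary carbocation.

tertiary carbocation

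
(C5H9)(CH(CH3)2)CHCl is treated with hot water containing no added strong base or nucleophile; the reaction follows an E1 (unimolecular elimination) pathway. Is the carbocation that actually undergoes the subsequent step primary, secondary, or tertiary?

Step 1: Rate-determining heterolysis of the C–Cl bond gives Cl⁻ and a secondary carbocation.
Step 2: A 1,2-hydride shift from the adjacent cyclopentyl carbon moves the positive charge from the secondary centre to an adjacent carbon, generating a more stable tertiary carbocation.
The cation rearranges from secondary to tertiary via a 1,2-hydride shift from the adjacent cyclopentyl carbon; the tertiary cation is what reacts next.

tertiary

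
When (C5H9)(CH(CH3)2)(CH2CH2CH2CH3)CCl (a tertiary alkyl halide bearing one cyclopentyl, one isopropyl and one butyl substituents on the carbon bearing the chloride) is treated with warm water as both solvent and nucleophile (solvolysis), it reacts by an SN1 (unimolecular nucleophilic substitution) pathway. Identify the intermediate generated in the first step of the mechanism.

tertiary carbocation

Step 1: Unassisted departure of Cl⁻ (taking the C–Cl bonding pair) generates a tertiary carbocation.
After step 1 the species present is a tertiary carbocation.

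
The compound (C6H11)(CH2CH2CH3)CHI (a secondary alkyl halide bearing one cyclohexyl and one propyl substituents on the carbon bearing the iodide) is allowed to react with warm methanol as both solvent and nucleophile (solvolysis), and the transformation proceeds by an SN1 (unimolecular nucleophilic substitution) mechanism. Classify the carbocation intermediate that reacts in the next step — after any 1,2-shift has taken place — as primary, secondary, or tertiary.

Step 1: The C–I bond breaks with both electrons going to the iodide; I⁻ leaves and a secondary carbocation remains.
Step 2: Carbocation rearrangement: a 1,2-hydride shift from the adjacent cyclohexyl carbon converts the initially-formed secondary cation into the more stable tertiary cation.
The cation rearranges from secondary to tertiary via a 1,2-hydride shift from the adjacent cyclohexyl carbon; the tertiary cation is what reacts next.

tertiary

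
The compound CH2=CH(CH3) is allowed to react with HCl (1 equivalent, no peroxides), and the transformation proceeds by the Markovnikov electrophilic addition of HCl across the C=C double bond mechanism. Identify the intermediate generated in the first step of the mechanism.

secondary carbocation

Step 1: Protonation of the alkene by HCl: the π bond acts as the nucleophile and picks up H⁺, giving the more stable (Markovnikov) secondary carbocation. The H–Cl bond breaks heterolytically, releasing Cl⁻.
After step 1 the species present is a secondary carbocation.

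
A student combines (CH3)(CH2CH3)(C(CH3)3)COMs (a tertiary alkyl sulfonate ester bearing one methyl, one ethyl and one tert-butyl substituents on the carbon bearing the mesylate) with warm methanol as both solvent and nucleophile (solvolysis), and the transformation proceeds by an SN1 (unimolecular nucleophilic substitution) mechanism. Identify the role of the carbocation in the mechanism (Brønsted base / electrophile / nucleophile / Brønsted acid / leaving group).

Step 2: A lone pair on the oxygen of CH3OH attacks the carbocation, forming a new C–O σ-bond and an oxonium ion.
The carbocation accepts an electron pair into an empty or π* orbital — it is the electrophile.

electrophile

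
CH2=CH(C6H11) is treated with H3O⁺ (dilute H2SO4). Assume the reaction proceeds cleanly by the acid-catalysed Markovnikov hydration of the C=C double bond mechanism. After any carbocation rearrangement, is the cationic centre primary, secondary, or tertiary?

tertiary

Step 1: Protonation of the alkene by H3O⁺: the π bond acts as the nucleophile and picks up H⁺, giving the more stable (Markovnikov) secondary carbocation. H2O is released.
Step 2: Carbocation rearrangement: a 1,2-hydride shift from the adjacent cyclohexyl carbon converts the initially-formed secondary cation into the more stable tertiary cation.
The cation rearranges from secondary to tertiary via a 1,2-hydride shift from the adjacent cyclohexyl carbon; the tertiary cation is what reacts next.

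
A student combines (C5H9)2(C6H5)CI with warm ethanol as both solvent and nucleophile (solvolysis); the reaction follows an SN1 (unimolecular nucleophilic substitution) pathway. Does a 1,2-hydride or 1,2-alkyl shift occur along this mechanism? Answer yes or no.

The first-formed carbocation is tertiary.
No single 1,2-shift to an adjacent carbon would produce a more-substituted cation than the one already present, so no rearrangement occurs.

no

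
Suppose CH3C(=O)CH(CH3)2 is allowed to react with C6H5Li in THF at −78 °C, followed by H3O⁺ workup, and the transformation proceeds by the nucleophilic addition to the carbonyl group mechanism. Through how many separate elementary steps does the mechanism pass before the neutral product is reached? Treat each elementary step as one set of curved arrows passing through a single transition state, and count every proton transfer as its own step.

2

Step 1: A lone pair / filled orbital on the carbanion-like carbon of C6H5Li attacks the electrophilic carbonyl carbon; the π(C=O) electrons shift onto oxygen, producing a tetrahedral alkoxide intermediate.
Step 2: The alkoxide picks up a proton during H3O⁺ workup to yield an alcohol.
Total: 2 elementary steps.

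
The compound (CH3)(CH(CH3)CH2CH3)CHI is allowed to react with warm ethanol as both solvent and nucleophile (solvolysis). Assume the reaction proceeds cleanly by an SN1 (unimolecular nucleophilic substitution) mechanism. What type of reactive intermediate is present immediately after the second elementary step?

tertiary carbocation

Step 1: Unassisted departure of I⁻ (taking the C–I bonding pair) generates a secondary carbocation.
Step 2: A 1,2-hydride shift from the adjacent sec-butyl carbon moves the positive charge from the secondary centre to an adjacent carbon, generating a more stable tertiary carbocation.
After step 2 the species present is a tertiary carbocation.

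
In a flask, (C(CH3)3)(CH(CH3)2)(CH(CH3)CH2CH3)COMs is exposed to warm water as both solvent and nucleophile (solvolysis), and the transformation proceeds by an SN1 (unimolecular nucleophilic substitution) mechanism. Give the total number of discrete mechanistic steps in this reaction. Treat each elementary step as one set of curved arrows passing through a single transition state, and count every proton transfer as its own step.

Step 1: Unassisted departure of MsO⁻ (taking the C–O bonding pair) generates a tertiary carbocation.
(No 1,2-shift: no single shift to an adjacent carbon would give a more stable cation.)
Step 2: A lone pair on the oxygen of H2O attacks the carbocation, forming a new C–O σ-bond and an oxonium ion.
Step 3: Deprotonation of the oxonium oxygen by solvent water yields the neutral alcohol.
Total: 3 elementary steps.

3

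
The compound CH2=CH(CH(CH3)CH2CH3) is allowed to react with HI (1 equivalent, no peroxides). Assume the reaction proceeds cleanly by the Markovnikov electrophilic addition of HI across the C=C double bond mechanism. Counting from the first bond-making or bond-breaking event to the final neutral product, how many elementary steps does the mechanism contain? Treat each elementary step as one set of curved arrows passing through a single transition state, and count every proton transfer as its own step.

3

Step 1: The π electrons of the C=C bond attack a proton of HI; Markovnikov addition places the new C–H on the less-substituted alkene carbon, so the positive charge ends up on the more-substituted carbon — a secondary carbocation. The H–I bond breaks heterolytically, releasing I⁻.
Step 2: A hydride (H with its bonding pair) migrates from the adjacent sec-butyl carbon to the cationic centre — a 1,2-hydride shift — upgrading the secondary cation to a tertiary one.
Step 3: The I⁻ anion donates a lone pair to the carbocation, forming the new C–I σ-bond and giving the neutral alkyl halide.
Total: 3 elementary steps.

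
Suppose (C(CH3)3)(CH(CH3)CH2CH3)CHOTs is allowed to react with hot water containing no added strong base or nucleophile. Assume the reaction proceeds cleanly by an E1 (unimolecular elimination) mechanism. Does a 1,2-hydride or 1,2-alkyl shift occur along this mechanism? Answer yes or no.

The first-formed carbocation is secondary.
The adjacent sec-butyl carbon already bears 2 other carbon substituents and has a hydrogen to migrate; after a 1,2-hydride shift from that carbon the positive charge sits on a tertiary centre.
Tertiary is more stable than secondary, so the shift occurs.

yes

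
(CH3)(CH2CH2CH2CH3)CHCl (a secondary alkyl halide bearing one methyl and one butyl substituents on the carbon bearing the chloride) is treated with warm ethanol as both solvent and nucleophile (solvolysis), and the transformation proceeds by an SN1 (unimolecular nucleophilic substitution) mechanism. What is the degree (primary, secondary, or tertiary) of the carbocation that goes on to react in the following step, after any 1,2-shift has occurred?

secondary

Step 1: Rate-determining heterolysis of the C–Cl bond gives Cl⁻ and a secondary carbocation.
No single 1,2-shift to an adjacent carbon would give a more-substituted cation, so no rearrangement occurs.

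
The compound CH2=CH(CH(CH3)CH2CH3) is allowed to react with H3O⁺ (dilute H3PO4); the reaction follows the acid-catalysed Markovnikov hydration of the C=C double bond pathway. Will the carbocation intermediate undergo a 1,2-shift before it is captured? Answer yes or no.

yes

The first-formed carbocation is secondary.
The adjacent sec-butyl carbon already bears 2 other carbon substituents and has a hydrogen to migrate; after a 1,2-hydride shift from that carbon the positive charge sits on a tertiary centre.
Tertiary is more stable than secondary, so the shift occurs.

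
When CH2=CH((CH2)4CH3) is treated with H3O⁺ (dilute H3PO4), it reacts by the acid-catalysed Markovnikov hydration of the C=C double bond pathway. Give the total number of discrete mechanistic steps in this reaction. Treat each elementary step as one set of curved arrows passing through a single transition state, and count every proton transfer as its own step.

Step 1: Protonation of the alkene by H3O⁺: the π bond acts as the nucleophile and picks up H⁺, giving the more stable (Markovnikov) secondary carbocation. H2O is released.
(No 1,2-shift: no single shift to an adjacent carbon would give a more stable cation.)
Step 2: Water acts as the nucleophile: an oxygen lone pair bonds to the cationic carbon, giving an oxonium-ion intermediate.
Step 3: H2O removes a proton from the oxonium oxygen, regenerating H3O⁺ and giving the neutral alcohol.
Total: 3 elementary steps.

3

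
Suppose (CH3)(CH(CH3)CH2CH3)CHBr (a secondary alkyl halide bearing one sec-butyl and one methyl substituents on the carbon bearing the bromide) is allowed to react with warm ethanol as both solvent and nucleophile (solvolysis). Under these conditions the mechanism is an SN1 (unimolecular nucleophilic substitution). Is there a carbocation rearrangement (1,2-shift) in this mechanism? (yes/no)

The first-formed carbocation is secondary.
The adjacent sec-butyl carbon already bears 2 other carbon substituents and has a hydrogen to migrate; after a 1,2-hydride shift from that carbon the positive charge sits on a tertiary centre.
Tertiary is more stable than secondary, so the shift occurs.

yes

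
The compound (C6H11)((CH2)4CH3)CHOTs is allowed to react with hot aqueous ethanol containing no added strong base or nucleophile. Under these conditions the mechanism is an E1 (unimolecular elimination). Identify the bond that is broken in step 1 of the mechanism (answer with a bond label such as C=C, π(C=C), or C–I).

C–O

Step 1: Ionisation: the C–O σ-bond cleaves heterolytically; both bonding electrons depart with TsO⁻, leaving a secondary carbocation at the α-carbon.
The bond broken in this step is the C–O bond.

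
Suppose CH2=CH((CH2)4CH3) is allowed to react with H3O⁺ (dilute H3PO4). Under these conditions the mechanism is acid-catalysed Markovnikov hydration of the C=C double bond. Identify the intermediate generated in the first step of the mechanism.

secondary carbocation

Step 1: The π electrons of the C=C bond attack a proton of H3O⁺; Markovnikov addition places the new C–H on the less-substituted alkene carbon, so the positive charge ends up on the more-substituted carbon — a secondary carbocation. H2O is released.
After step 1 the species present is a secondary carbocation.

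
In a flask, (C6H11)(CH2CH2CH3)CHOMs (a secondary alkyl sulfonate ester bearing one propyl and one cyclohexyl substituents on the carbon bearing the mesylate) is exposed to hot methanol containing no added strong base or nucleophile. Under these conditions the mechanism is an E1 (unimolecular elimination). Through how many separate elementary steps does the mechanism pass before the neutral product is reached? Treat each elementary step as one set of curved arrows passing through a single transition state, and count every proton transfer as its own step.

Step 1: The C–O bond breaks with both electrons going to the mesylate; MsO⁻ leaves and a secondary carbocation remains.
Step 2: A hydride (H with its bonding pair) migrates from the adjacent cyclohexyl carbon to the cationic centre — a 1,2-hydride shift — upgrading the secondary cation to a tertiary one.
Step 3: A methanol molecule (solvent) deprotonates a β-carbon; as the C–H bond breaks, those electrons form the new alkene π bond.
Total: 3 elementary steps.

3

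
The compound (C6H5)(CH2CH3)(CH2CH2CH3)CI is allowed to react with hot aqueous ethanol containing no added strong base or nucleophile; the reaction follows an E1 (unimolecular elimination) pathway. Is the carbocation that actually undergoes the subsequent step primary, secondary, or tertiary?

Step 1: The C–I bond breaks with both electrons going to the iodide; I⁻ leaves and a tertiary carbocation remains.
No single 1,2-shift to an adjacent carbon would give a more-substituted cation, so no rearrangement occurs.

tertiary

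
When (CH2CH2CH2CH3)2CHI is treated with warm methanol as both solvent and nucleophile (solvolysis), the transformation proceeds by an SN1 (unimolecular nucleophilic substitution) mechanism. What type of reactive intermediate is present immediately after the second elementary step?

oxonium ion

Step 1: Ionisation: the C–I σ-bond cleaves heterolytically; both bonding electrons depart with I⁻, leaving a secondary carbocation at the α-carbon.
Step 2: CH3OH donates an oxygen lone pair into the empty p orbital of the cation, giving a protonated ether (an oxonium ion).
After step 2 the species present is an oxonium ion.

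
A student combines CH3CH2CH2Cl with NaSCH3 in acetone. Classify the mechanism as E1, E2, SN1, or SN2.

Conditions: a primary substrate with a strong nucleophile in the polar aprotic solvent acetone.
These conditions are the textbook signature of the SN2 pathway.
An unhindered substrate with a strong nucleophile in a polar aprotic solvent favours one-step backside displacement.

SN2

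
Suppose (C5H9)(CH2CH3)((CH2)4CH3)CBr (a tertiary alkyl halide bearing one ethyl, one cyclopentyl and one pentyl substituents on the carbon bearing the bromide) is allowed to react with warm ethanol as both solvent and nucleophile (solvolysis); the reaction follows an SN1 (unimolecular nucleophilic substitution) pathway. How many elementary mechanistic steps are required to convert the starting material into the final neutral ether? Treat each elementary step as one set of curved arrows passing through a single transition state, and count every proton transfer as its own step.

3

Step 1: Rate-determining heterolysis of the C–Br bond gives Br⁻ and a tertiary carbocation.
(No 1,2-shift: no single shift to an adjacent carbon would give a more stable cation.)
Step 2: CH3CH2OH donates an oxygen lone pair into the empty p orbital of the cation, giving a protonated ether (an oxonium ion).
Step 3: Deprotonation of the oxonium oxygen by solvent ethanol yields the neutral ether.
Total: 3 elementary steps.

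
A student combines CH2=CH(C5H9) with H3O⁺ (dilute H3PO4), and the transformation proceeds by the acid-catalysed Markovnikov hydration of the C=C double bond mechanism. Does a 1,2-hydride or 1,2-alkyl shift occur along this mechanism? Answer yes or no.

The first-formed carbocation is secondary.
The adjacent cyclopentyl carbon already bears 2 other carbon substituents and has a hydrogen to migrate; after a 1,2-hydride shift from that carbon the positive charge sits on a tertiary centre.
Tertiary is more stable than secondary, so the shift occurs.

yes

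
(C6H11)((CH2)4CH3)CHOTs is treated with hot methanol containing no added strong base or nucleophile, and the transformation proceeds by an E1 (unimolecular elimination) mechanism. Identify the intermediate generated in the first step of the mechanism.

secondary carbocation

Step 1: Unassisted departure of TsO⁻ (taking the C–O bonding pair) generates a secondary carbocation.
After step 1 the species present is a secondary carbocation.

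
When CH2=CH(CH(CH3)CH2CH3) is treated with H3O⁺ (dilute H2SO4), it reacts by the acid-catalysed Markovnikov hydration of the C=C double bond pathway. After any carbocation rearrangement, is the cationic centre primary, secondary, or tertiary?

tertiary

Step 1: Electrophilic addition begins with the π(C=C) electrons forming a bond to the proton of H3O⁺. Following Markovnikov's rule, the resulting cation is secondary. H2O is released.
Step 2: A hydride (H with its bonding pair) migrates from the adjacent sec-butyl carbon to the cationic centre — a 1,2-hydride shift — upgrading the secondary cation to a tertiary one.
The cation rearranges from secondary to tertiary via a 1,2-hydride shift from the adjacent sec-butyl carbon; the tertiary cation is what reacts next.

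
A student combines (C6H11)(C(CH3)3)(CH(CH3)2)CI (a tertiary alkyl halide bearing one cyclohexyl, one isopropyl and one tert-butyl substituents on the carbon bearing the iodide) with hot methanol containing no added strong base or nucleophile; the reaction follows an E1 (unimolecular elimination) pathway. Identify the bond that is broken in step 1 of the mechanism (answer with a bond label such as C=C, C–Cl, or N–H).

Step 1: Unassisted departure of I⁻ (taking the C–I bonding pair) generates a tertiary carbocation.
The bond broken in this step is the C–I bond.

C–I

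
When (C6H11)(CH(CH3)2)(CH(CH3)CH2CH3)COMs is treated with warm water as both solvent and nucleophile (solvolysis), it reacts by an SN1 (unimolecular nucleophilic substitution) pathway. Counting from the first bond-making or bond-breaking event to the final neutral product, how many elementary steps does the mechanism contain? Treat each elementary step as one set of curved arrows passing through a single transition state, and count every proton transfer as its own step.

Step 1: Unassisted departure of MsO⁻ (taking the C–O bonding pair) generates a tertiary carbocation.
(No 1,2-shift: no single shift to an adjacent carbon would give a more stable cation.)
Step 2: Nucleophilic capture: the oxygen of H2O bonds to the cationic carbon, producing an oxonium-ion intermediate.
Step 3: Deprotonation of the oxonium oxygen by solvent water yields the neutral alcohol.
Total: 3 elementary steps.

3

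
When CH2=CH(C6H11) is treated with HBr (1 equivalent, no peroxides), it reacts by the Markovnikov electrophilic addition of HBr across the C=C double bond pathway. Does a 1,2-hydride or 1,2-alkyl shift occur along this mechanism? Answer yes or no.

yes

The first-formed carbocation is secondary.
The adjacent cyclohexyl carbon already bears 2 other carbon substituents and has a hydrogen to migrate; after a 1,2-hydride shift from that carbon the positive charge sits on a tertiary centre.
Tertiary is more stable than secondary, so the shift occurs.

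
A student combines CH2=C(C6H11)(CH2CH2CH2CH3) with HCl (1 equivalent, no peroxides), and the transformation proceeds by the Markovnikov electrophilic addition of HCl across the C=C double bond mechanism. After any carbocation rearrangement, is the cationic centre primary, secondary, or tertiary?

tertiary

Step 1: Protonation of the alkene by HCl: the π bond acts as the nucleophile and picks up H⁺, giving the more stable (Markovnikov) tertiary carbocation. The H–Cl bond breaks heterolytically, releasing Cl⁻.
No single 1,2-shift to an adjacent carbon would give a more-substituted cation, so no rearrangement occurs.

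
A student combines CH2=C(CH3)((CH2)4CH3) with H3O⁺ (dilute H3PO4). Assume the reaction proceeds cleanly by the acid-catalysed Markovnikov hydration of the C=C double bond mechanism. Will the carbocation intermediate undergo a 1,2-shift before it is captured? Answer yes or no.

no

The first-formed carbocation is tertiary.
No single 1,2-shift to an adjacent carbon would produce a more-substituted cation than the one already present, so no rearrangement occurs.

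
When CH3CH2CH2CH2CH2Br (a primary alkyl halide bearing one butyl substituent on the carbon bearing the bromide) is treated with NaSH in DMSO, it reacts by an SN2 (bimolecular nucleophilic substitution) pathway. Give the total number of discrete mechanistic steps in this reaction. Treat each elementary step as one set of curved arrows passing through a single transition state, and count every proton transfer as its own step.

Step 1: The hydrosulfide nucleophile donates a lone pair from S to the α-carbon in a backside attack; simultaneously the C–Br σ-bond breaks and both of its electrons leave with Br⁻. One concerted step with inversion of configuration.
Total: 1 elementary step.

1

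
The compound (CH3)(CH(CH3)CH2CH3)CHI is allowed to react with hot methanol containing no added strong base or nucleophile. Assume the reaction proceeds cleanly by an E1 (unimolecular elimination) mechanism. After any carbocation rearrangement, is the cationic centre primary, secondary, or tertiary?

Step 1: Rate-determining heterolysis of the C–I bond gives I⁻ and a secondary carbocation.
Step 2: Carbocation rearrangement: a 1,2-hydride shift from the adjacent sec-butyl carbon converts the initially-formed secondary cation into the more stable tertiary cation.
The cation rearranges from secondary to tertiary via a 1,2-hydride shift from the adjacent sec-butyl carbon; the tertiary cation is what reacts next.

tertiary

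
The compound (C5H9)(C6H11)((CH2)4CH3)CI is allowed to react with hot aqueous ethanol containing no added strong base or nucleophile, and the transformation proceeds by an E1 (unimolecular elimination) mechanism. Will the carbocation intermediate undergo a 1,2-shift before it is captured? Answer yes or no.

no

The first-formed carbocation is tertiary.
No single 1,2-shift to an adjacent carbon would produce a more-substituted cation than the one already present, so no rearrangement occurs.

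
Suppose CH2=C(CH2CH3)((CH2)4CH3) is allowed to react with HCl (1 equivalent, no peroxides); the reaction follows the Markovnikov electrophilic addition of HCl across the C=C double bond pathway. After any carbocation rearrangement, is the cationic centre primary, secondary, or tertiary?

Step 1: Protonation of the alkene by HCl: the π bond acts as the nucleophile and picks up H⁺, giving the more stable (Markovnikov) tertiary carbocation. The H–Cl bond breaks heterolytically, releasing Cl⁻.
No single 1,2-shift to an adjacent carbon would give a more-substituted cation, so no rearrangement occurs.

tertiary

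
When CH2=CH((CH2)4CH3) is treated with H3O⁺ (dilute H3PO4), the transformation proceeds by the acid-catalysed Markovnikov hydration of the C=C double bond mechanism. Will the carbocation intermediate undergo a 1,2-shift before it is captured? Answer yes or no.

no

The first-formed carbocation is secondary.
No single 1,2-shift to an adjacent carbon would produce a more-substituted cation than the one already present, so no rearrangement occurs.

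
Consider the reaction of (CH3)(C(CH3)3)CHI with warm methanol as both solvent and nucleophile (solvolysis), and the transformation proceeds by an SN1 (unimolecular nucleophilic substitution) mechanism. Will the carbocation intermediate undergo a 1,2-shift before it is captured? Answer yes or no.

The first-formed carbocation is secondary.
The adjacent tert-butyl carbon has no hydrogen but bears methyl groups; migration of one methyl with its bonding pair (a 1,2-methyl shift) places the charge on a tertiary centre.
Tertiary is more stable than secondary, so the shift occurs.

yes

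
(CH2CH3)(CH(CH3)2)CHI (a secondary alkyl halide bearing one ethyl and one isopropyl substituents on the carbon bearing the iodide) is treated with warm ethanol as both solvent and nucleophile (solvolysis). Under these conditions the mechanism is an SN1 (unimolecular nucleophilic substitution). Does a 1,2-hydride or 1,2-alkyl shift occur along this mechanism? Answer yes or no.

yes

The first-formed carbocation is secondary.
The adjacent isopropyl carbon already bears 2 other carbon substituents and has a hydrogen to migrate; after a 1,2-hydride shift from that carbon the positive charge sits on a tertiary centre.
Tertiary is more stable than secondary, so the shift occurs.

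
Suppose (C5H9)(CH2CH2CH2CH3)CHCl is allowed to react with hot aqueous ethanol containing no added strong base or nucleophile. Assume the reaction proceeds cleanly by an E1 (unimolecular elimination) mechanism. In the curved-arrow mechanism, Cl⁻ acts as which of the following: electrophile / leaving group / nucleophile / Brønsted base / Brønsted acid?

leaving group

Step 1: The C–Cl bond breaks with both electrons going to the chloride; Cl⁻ leaves and a secondary carbocation remains.
Cl⁻ departs with both electrons of the breaking σ-bond — that is the definition of a leaving group.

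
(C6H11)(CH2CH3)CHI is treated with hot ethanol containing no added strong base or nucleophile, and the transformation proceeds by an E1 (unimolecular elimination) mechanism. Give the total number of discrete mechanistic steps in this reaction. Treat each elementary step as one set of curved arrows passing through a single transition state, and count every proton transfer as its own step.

Step 1: Ionisation: the C–I σ-bond cleaves heterolytically; both bonding electrons depart with I⁻, leaving a secondary carbocation at the α-carbon.
Step 2: Carbocation rearrangement: a 1,2-hydride shift from the adjacent cyclohexyl carbon converts the initially-formed secondary cation into the more stable tertiary cation.
Step 3: Loss of a β-proton to an ethanol molecule of the solvent: the C–H bonding pair collapses toward the cationic carbon to form the C=C π bond, yielding the alkene.
Total: 3 elementary steps.

3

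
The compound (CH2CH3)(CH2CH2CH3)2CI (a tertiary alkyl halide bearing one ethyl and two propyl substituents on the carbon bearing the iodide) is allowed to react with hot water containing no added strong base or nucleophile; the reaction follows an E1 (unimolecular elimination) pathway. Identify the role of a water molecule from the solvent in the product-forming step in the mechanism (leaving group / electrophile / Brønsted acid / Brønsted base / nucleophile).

Brønsted base

Step 2: A water molecule (solvent) deprotonates a β-carbon; as the C–H bond breaks, those electrons form the new alkene π bond.
A water molecule from the solvent in the product-forming step accepts a proton in a proton-transfer step — a Brønsted base.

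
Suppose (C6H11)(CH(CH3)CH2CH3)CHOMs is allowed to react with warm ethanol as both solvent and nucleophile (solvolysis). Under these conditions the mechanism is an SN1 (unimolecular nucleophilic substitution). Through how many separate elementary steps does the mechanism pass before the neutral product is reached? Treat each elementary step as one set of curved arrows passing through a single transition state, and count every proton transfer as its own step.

Step 1: Ionisation: the C–O σ-bond cleaves heterolytically; both bonding electrons depart with MsO⁻, leaving a secondary carbocation at the α-carbon.
Step 2: A 1,2-hydride shift from the adjacent cyclohexyl carbon moves the positive charge from the secondary centre to an adjacent carbon, generating a more stable tertiary carbocation.
Step 3: Nucleophilic capture: the oxygen of CH3CH2OH bonds to the cationic carbon, producing an oxonium-ion intermediate.
Step 4: A second solvent molecule removes the proton on oxygen, giving the neutral ether product.
Total: 4 elementary steps.

4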